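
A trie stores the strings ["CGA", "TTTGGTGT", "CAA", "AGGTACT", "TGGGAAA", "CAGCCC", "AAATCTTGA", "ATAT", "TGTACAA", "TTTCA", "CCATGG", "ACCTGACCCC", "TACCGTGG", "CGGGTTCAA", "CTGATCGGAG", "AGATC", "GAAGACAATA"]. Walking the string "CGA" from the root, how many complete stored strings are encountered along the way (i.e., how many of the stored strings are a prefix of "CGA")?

Traverse "CGA" character by character; count nodes along the way that are marked as word ends.
Prefixes of the query that are stored words: "CGA"
Count: 1

1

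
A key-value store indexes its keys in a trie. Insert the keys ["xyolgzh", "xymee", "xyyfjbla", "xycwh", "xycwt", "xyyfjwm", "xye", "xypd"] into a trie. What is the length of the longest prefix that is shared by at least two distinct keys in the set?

5

Look for the deepest trie node that still has at least two words in its subtree.
e.g. "xyyfjbla" and "xyyfjwm" share the prefix "xyyfj" of length 5; no pair shares a longer one.
Longest shared-prefix length: 5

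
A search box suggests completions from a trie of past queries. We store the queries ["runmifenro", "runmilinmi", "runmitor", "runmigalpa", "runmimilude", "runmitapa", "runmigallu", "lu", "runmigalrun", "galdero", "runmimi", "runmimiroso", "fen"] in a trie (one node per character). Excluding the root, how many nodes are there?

Insert word by word; a character creates a node only if that edge doesn't already exist:
  "runmifenro" → 10 new (r, u, n, m, i, f, e, n, r, o)
  "runmilinmi" → prefix "runmi" already present; 5 new (l, i, n, m, i)
  "runmitor" → prefix "runmi" already present; 3 new (t, o, r)
  "runmigalpa" → prefix "runmi" already present; 5 new (g, a, l, p, a)
  "runmimilude" → prefix "runmi" already present; 6 new (m, i, l, u, d, e)
  "runmitapa" → prefix "runmit" already present; 3 new (a, p, a)
  "runmigallu" → prefix "runmigal" already present; 2 new (l, u)
  "lu" → 2 new (l, u)
  "runmigalrun" → prefix "runmigal" already present; 3 new (r, u, n)
  "galdero" → 7 new (g, a, l, d, e, r, o)
  "runmimi" → prefix "runmimi" already present; 0 new (none)
  "runmimiroso" → prefix "runmimi" already present; 4 new (r, o, s, o)
  "fen" → 3 new (f, e, n)
Total nodes = 10 + 5 + 3 + 5 + 6 + 3 + 2 + 2 + 3 + 7 + 0 + 4 + 3 = 53

53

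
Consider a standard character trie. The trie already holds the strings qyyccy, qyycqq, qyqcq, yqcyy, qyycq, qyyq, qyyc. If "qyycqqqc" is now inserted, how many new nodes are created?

The longest prefix of "qyycqqqc" already in the trie is "qyycqq" (length 6).
So 8 − 6 = 2 new nodes.

2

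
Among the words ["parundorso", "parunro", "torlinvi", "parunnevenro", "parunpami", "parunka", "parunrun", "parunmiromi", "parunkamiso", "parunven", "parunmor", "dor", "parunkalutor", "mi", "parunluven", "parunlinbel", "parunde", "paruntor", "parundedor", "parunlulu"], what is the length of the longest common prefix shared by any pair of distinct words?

The deepest shared node is where two words last agree before diverging.
"parunde" and "parundedor" agree on "parunde" (7 characters) before diverging; nothing deeper is shared.
Longest shared-prefix length: 7

7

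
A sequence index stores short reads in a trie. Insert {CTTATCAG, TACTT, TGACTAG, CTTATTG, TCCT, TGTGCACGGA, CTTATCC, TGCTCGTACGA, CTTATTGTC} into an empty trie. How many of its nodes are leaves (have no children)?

Leaves are exactly the stored words that no other stored word extends.
Those words: "CTTATCAG", "CTTATCC", "CTTATTGTC", "TACTT", "TCCT", "TGACTAG", "TGCTCGTACGA", "TGTGCACGGA"
Leaf count: 8

8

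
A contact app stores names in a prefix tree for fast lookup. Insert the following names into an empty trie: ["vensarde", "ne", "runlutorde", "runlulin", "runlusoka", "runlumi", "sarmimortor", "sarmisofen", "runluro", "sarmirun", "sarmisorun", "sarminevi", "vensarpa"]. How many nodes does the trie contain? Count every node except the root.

59

Trace insertions, counting only characters that open a new branch:
  "vensarde" → 8 new (v, e, n, s, a, r, d, e)
  "ne" → 2 new (n, e)
  "runlutorde" → 10 new (r, u, n, l, u, t, o, r, d, e)
  "runlulin" → prefix "runlu" already present; 3 new (l, i, n)
  "runlusoka" → prefix "runlu" already present; 4 new (s, o, k, a)
  "runlumi" → prefix "runlu" already present; 2 new (m, i)
  "sarmimortor" → 11 new (s, a, r, m, i, m, o, r, t, o, r)
  "sarmisofen" → prefix "sarmi" already present; 5 new (s, o, f, e, n)
  "runluro" → prefix "runlu" already present; 2 new (r, o)
  "sarmirun" → prefix "sarmi" already present; 3 new (r, u, n)
  "sarmisorun" → prefix "sarmiso" already present; 3 new (r, u, n)
  "sarminevi" → prefix "sarmi" already present; 4 new (n, e, v, i)
  "vensarpa" → prefix "vensar" already present; 2 new (p, a)
Total nodes = 8 + 2 + 10 + 3 + 4 + 2 + 11 + 5 + 2 + 3 + 3 + 4 + 2 = 59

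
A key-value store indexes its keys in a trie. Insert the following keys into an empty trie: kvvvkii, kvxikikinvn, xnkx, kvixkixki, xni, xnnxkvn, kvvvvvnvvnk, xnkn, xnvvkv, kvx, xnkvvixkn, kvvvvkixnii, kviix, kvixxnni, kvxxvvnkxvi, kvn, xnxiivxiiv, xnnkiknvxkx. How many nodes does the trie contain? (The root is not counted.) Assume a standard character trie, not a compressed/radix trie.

88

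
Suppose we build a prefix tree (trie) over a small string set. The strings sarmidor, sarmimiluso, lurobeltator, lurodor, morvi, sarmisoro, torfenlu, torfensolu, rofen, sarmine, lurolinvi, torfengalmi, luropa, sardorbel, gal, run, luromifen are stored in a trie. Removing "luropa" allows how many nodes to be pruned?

After clearing the end-marker at "luropa", prune upward until reaching a node still needed by another word.
The suffix "pa" (2 nodes) is used only by "luropa"; the node for "luro" still has the child "b", so pruning stops there.
Nodes removed: 2

2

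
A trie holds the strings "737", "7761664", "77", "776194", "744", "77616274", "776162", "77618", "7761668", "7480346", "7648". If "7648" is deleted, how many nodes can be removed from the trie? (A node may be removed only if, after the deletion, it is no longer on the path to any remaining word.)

A node on "7648"'s path can go only if nothing else ends at it or branches off below it.
The suffix "648" (3 nodes) is used only by "7648"; the node for "7" still has the child "3", so pruning stops there.
Nodes removed: 3

3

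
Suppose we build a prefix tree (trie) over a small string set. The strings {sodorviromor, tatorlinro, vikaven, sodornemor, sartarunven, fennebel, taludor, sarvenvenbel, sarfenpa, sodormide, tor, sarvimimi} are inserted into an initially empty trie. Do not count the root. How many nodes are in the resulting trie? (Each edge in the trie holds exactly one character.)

82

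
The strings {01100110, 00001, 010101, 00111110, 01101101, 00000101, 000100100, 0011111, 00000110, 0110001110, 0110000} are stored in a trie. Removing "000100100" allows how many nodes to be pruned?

6

Walk "000100100" from the leaf back toward the root, removing each node that no remaining word uses.
The suffix "100100" (6 nodes) is used only by "000100100"; the node for "000" still has the child "0", so pruning stops there.
Nodes removed: 6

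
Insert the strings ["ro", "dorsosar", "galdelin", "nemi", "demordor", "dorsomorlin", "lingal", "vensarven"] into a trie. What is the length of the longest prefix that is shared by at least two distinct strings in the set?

5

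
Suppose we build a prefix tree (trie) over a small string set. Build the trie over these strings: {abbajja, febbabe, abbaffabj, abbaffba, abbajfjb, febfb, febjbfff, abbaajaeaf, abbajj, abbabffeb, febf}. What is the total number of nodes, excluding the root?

42

For each word, the new-node count is its length minus the longest prefix already in the trie:
  "abbajja" → 7 new (a, b, b, a, j, j, a)
  "febbabe" → 7 new (f, e, b, b, a, b, e)
  "abbaffabj" → prefix "abba" already present; 5 new (f, f, a, b, j)
  "abbaffba" → prefix "abbaff" already present; 2 new (b, a)
  "abbajfjb" → prefix "abbaj" already present; 3 new (f, j, b)
  "febfb" → prefix "feb" already present; 2 new (f, b)
  "febjbfff" → prefix "feb" already present; 5 new (j, b, f, f, f)
  "abbaajaeaf" → prefix "abba" already present; 6 new (a, j, a, e, a, f)
  "abbajj" → prefix "abbajj" already present; 0 new (none)
  "abbabffeb" → prefix "abba" already present; 5 new (b, f, f, e, b)
  "febf" → prefix "febf" already present; 0 new (none)
Total nodes = 7 + 7 + 5 + 2 + 3 + 2 + 5 + 6 + 0 + 5 + 0 = 42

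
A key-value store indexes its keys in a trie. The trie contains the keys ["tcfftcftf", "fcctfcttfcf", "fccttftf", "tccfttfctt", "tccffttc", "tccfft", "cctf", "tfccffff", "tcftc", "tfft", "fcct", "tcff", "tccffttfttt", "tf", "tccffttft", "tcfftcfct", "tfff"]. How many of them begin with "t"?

Walk to "t"; the words in its subtree are exactly those with that prefix.
Matches: "tccfft", "tccffttc", "tccffttft", "tccffttfttt", "tccfttfctt", "tcff", "tcfftcfct", "tcfftcftf", "tcftc", "tf", "tfccffff", "tfff", "tfft"
Count: 13

13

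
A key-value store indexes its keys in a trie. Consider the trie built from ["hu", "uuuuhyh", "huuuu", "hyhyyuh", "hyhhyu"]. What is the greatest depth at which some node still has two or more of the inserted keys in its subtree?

3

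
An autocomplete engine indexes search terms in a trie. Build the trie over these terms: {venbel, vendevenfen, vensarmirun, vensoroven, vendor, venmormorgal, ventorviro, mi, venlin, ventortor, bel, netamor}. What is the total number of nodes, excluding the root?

64

Count nodes per top-level branch (shared prefixes stored once):
  'b'-branch (bel): 3 nodes
  'm'-branch (mi): 2 nodes
  'n'-branch (netamor): 7 nodes
  'v'-branch (venbel, vendevenfen, vendor, venlin, venmormorgal, vensarmirun, vensoroven, ventortor, ventorviro): 52 nodes
Sum: 64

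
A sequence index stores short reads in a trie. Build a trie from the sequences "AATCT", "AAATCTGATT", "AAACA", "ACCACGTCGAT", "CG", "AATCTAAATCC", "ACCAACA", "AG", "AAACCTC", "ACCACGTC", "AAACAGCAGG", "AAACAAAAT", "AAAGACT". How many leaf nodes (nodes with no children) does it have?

10

A leaf is a node with no children — equivalently, the end of a word that is not a proper prefix of any other stored word.
Those words: "AAACAAAAT", "AAACAGCAGG", "AAACCTC", "AAAGACT", "AAATCTGATT", "AATCTAAATCC", "ACCAACA", "ACCACGTCGAT", "AG", "CG"
Leaf count: 10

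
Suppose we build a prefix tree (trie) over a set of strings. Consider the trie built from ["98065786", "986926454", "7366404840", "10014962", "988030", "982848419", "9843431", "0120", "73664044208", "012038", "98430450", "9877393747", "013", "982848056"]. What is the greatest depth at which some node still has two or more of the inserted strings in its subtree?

The deepest shared node is where two words last agree before diverging.
e.g. "73664044208" and "7366404840" share the prefix "7366404" of length 7; no pair shares a longer one.
Longest shared-prefix length: 7

7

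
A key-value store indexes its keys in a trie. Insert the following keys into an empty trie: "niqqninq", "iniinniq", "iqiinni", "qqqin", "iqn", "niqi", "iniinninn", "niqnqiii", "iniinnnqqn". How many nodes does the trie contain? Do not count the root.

40

Trace insertions, counting only characters that open a new branch:
  "niqqninq" → 8 new (n, i, q, q, n, i, n, q)
  "iniinniq" → 8 new (i, n, i, i, n, n, i, q)
  "iqiinni" → prefix "i" already present; 6 new (q, i, i, n, n, i)
  "qqqin" → 5 new (q, q, q, i, n)
  "iqn" → prefix "iq" already present; 1 new (n)
  "niqi" → prefix "niq" already present; 1 new (i)
  "iniinninn" → prefix "iniinni" already present; 2 new (n, n)
  "niqnqiii" → prefix "niq" already present; 5 new (n, q, i, i, i)
  "iniinnnqqn" → prefix "iniinn" already present; 4 new (n, q, q, n)
Total nodes = 8 + 8 + 6 + 5 + 1 + 1 + 2 + 5 + 4 = 40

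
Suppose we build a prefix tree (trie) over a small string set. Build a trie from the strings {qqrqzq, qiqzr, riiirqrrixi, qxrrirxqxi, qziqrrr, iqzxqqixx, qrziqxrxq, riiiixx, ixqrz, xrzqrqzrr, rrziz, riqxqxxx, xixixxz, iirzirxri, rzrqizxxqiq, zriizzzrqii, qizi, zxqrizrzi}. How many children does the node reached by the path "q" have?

5

Follow the path "q" to its node, then look at its outgoing edges.
Characters that immediately follow "q" among the stored strings: {i, q, r, x, z}.
That node has 5 child edges.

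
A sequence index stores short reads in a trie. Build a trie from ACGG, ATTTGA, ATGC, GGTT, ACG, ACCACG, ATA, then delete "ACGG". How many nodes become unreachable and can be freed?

Walk "ACGG" from the leaf back toward the root, removing each node that no remaining word uses.
The suffix "G" (1 node) is used only by "ACGG"; "ACG" is itself a stored word, so pruning stops there.
Nodes removed: 1

1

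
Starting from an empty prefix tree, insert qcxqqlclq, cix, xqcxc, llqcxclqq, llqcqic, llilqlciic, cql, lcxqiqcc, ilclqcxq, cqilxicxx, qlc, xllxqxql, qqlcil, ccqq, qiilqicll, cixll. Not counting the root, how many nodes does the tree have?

Count nodes per top-level branch (shared prefixes stored once):
  'c'-branch (ccqq, cix, cixll, cqilxicxx, cql): 17 nodes
  'i'-branch (ilclqcxq): 8 nodes
  'l'-branch (lcxqiqcc, llilqlciic, llqcqic, llqcxclqq): 27 nodes
  'q'-branch (qcxqqlclq, qiilqicll, qlc, qqlcil): 24 nodes
  'x'-branch (xllxqxql, xqcxc): 12 nodes
Sum: 88

88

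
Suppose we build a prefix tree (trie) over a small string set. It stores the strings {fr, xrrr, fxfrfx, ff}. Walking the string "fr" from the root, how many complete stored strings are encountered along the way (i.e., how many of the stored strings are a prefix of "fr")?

Walk "fr" from the root; an end-of-word marker is hit whenever a stored word is a prefix of "fr".
Prefixes of the query that are stored words: "fr"
Count: 1

1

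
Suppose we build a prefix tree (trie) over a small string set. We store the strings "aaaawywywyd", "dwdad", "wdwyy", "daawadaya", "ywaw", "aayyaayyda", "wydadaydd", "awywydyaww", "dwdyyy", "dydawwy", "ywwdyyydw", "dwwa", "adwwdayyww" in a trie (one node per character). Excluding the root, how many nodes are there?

For each word, the new-node count is its length minus the longest prefix already in the trie:
  "aaaawywywyd" → 11 new (a, a, a, a, w, y, w, y, w, y, d)
  "dwdad" → 5 new (d, w, d, a, d)
  "wdwyy" → 5 new (w, d, w, y, y)
  "daawadaya" → prefix "d" already present; 8 new (a, a, w, a, d, a, y, a)
  "ywaw" → 4 new (y, w, a, w)
  "aayyaayyda" → prefix "aa" already present; 8 new (y, y, a, a, y, y, d, a)
  "wydadaydd" → prefix "w" already present; 8 new (y, d, a, d, a, y, d, d)
  "awywydyaww" → prefix "a" already present; 9 new (w, y, w, y, d, y, a, w, w)
  "dwdyyy" → prefix "dwd" already present; 3 new (y, y, y)
  "dydawwy" → prefix "d" already present; 6 new (y, d, a, w, w, y)
  "ywwdyyydw" → prefix "yw" already present; 7 new (w, d, y, y, y, d, w)
  "dwwa" → prefix "dw" already present; 2 new (w, a)
  "adwwdayyww" → prefix "a" already present; 9 new (d, w, w, d, a, y, y, w, w)
Total nodes = 11 + 5 + 5 + 8 + 4 + 8 + 8 + 9 + 3 + 6 + 7 + 2 + 9 = 85

85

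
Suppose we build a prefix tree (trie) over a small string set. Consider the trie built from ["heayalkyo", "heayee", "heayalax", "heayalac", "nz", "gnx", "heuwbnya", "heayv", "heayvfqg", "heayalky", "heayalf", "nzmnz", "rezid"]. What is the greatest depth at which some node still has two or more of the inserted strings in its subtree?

8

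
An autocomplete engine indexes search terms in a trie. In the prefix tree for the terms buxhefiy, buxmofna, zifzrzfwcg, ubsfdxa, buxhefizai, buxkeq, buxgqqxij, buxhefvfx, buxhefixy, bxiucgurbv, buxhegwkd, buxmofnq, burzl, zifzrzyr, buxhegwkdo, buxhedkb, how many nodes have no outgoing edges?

15

A leaf is a node with no children — equivalently, the end of a word that is not a proper prefix of any other stored word.
Those words: "burzl", "buxgqqxij", "buxhedkb", "buxhefixy", "buxhefiy", "buxhefizai", "buxhefvfx", "buxhegwkdo", "buxkeq", "buxmofna", "buxmofnq", "bxiucgurbv", "ubsfdxa", "zifzrzfwcg", "zifzrzyr"
Leaf count: 15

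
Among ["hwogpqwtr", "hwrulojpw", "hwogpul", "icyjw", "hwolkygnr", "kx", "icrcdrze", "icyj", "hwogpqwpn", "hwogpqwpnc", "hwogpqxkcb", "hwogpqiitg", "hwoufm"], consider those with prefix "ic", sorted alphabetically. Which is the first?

icrcdrze

Filter for "ic…" and sort: "icrcdrze", "icyj", "icyjw"
The 1st is icrcdrze.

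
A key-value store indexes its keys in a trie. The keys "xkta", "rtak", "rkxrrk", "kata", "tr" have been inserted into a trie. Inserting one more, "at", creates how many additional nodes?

No existing word starts with "a", so every character of "at" needs a new node.
2 − 0 = 2 new nodes.

2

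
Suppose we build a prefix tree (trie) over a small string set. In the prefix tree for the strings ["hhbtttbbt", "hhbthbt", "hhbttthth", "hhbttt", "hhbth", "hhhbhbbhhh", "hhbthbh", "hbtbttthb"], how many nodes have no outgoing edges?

A leaf is a node with no children — equivalently, the end of a word that is not a proper prefix of any other stored word.
Those words: "hbtbttthb", "hhbthbh", "hhbthbt", "hhbtttbbt", "hhbttthth", "hhhbhbbhhh"
Leaf count: 6

6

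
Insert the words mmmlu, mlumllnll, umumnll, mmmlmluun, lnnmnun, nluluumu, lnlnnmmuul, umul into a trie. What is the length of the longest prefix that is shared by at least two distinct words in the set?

Equivalently: take the maximum, over all pairs, of their longest common prefix length.
e.g. "mmmlmluun" and "mmmlu" share the prefix "mmml" of length 4; no pair shares a longer one.
Longest shared-prefix length: 4

4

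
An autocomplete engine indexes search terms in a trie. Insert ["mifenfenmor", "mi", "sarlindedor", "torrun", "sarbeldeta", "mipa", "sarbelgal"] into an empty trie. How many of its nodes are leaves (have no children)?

6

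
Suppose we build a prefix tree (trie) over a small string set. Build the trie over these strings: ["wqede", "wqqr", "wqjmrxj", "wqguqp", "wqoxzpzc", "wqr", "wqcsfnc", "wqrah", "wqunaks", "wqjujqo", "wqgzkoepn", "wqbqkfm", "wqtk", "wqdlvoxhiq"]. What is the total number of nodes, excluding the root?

Insert word by word; a character creates a node only if that edge doesn't already exist:
  "wqede" → 5 new (w, q, e, d, e)
  "wqqr" → prefix "wq" already present; 2 new (q, r)
  "wqjmrxj" → prefix "wq" already present; 5 new (j, m, r, x, j)
  "wqguqp" → prefix "wq" already present; 4 new (g, u, q, p)
  "wqoxzpzc" → prefix "wq" already present; 6 new (o, x, z, p, z, c)
  "wqr" → prefix "wq" already present; 1 new (r)
  "wqcsfnc" → prefix "wq" already present; 5 new (c, s, f, n, c)
  "wqrah" → prefix "wqr" already present; 2 new (a, h)
  "wqunaks" → prefix "wq" already present; 5 new (u, n, a, k, s)
  "wqjujqo" → prefix "wqj" already present; 4 new (u, j, q, o)
  "wqgzkoepn" → prefix "wqg" already present; 6 new (z, k, o, e, p, n)
  "wqbqkfm" → prefix "wq" already present; 5 new (b, q, k, f, m)
  "wqtk" → prefix "wq" already present; 2 new (t, k)
  "wqdlvoxhiq" → prefix "wq" already present; 8 new (d, l, v, o, x, h, i, q)
Total nodes = 5 + 2 + 5 + 4 + 6 + 1 + 5 + 2 + 5 + 4 + 6 + 5 + 2 + 8 = 60

60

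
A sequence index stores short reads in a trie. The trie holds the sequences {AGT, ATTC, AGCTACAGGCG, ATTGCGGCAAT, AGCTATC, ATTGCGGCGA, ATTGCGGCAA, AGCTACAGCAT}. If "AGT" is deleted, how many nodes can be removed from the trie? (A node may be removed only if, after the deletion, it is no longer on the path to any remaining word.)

Walk "AGT" from the leaf back toward the root, removing each node that no remaining word uses.
The suffix "T" (1 node) is used only by "AGT"; the node for "AG" still has the child "C", so pruning stops there.
Nodes removed: 1

1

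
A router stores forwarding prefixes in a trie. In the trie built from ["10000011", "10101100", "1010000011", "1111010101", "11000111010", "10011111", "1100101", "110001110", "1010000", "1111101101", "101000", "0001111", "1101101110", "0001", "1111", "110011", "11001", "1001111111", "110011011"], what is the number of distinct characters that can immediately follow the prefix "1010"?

2

The children of the "1010" node are the distinct next characters among strings starting with "1010".
Characters that immediately follow "1010" among the stored strings: {0, 1}.
That node has 2 child edges.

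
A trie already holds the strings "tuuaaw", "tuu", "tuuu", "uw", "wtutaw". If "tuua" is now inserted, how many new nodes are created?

0

Every character of "tuua" already lies on an existing path (it is a prefix of some stored word).
No new nodes are needed: 0.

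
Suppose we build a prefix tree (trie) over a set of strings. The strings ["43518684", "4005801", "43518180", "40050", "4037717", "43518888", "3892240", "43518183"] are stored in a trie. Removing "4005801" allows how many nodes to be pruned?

After clearing the end-marker at "4005801", prune upward until reaching a node still needed by another word.
The suffix "801" (3 nodes) is used only by "4005801"; the node for "4005" still has the child "0", so pruning stops there.
Nodes removed: 3

3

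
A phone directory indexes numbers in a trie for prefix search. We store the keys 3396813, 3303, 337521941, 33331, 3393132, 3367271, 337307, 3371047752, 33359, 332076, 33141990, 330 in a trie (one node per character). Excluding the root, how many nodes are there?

50

Insert word by word; a character creates a node only if that edge doesn't already exist:
  "3396813" → 7 new (3, 3, 9, 6, 8, 1, 3)
  "3303" → prefix "33" already present; 2 new (0, 3)
  "337521941" → prefix "33" already present; 7 new (7, 5, 2, 1, 9, 4, 1)
  "33331" → prefix "33" already present; 3 new (3, 3, 1)
  "3393132" → prefix "339" already present; 4 new (3, 1, 3, 2)
  "3367271" → prefix "33" already present; 5 new (6, 7, 2, 7, 1)
  "337307" → prefix "337" already present; 3 new (3, 0, 7)
  "3371047752" → prefix "337" already present; 7 new (1, 0, 4, 7, 7, 5, 2)
  "33359" → prefix "333" already present; 2 new (5, 9)
  "332076" → prefix "33" already present; 4 new (2, 0, 7, 6)
  "33141990" → prefix "33" already present; 6 new (1, 4, 1, 9, 9, 0)
  "330" → prefix "330" already present; 0 new (none)
Total nodes = 7 + 2 + 7 + 3 + 4 + 5 + 3 + 7 + 2 + 4 + 6 + 0 = 50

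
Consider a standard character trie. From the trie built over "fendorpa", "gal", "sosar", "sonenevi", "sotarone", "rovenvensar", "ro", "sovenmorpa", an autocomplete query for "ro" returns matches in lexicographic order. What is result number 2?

DFS of the "ro" subtree visits, in order: "ro", "rovenvensar"
The 2nd is rovenvensar.

rovenvensar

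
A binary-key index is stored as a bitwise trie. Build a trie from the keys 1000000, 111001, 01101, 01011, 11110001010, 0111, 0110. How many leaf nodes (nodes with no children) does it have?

6

A leaf is a node with no children — equivalently, the end of a word that is not a proper prefix of any other stored word.
Those words: "01011", "01101", "0111", "1000000", "111001", "11110001010"
Leaf count: 6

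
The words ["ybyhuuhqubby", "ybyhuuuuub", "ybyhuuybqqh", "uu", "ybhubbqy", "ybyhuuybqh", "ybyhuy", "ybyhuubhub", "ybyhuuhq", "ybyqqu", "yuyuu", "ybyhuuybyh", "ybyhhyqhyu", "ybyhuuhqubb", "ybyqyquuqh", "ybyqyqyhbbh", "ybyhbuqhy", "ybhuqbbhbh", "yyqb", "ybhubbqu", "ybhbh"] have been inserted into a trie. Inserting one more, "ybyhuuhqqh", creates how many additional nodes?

2

Walking "ybyhuuhqqh" from the root, the first 8 characters ("ybyhuuhq") follow existing edges; "q" is the first miss.
Each of the 2 remaining characters creates one node.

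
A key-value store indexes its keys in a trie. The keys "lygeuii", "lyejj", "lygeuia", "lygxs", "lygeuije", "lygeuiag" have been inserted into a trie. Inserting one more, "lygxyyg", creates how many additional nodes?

3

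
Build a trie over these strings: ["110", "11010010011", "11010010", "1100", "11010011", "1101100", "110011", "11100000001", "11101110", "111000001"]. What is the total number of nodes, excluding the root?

Insert word by word; a character creates a node only if that edge doesn't already exist:
  "110" → 3 new (1, 1, 0)
  "11010010011" → prefix "110" already present; 8 new (1, 0, 0, 1, 0, 0, 1, 1)
  "11010010" → prefix "11010010" already present; 0 new (none)
  "1100" → prefix "110" already present; 1 new (0)
  "11010011" → prefix "1101001" already present; 1 new (1)
  "1101100" → prefix "1101" already present; 3 new (1, 0, 0)
  "110011" → prefix "1100" already present; 2 new (1, 1)
  "11100000001" → prefix "11" already present; 9 new (1, 0, 0, 0, 0, 0, 0, 0, 1)
  "11101110" → prefix "1110" already present; 4 new (1, 1, 1, 0)
  "111000001" → prefix "11100000" already present; 1 new (1)
Total nodes = 3 + 8 + 0 + 1 + 1 + 3 + 2 + 9 + 4 + 1 = 32

32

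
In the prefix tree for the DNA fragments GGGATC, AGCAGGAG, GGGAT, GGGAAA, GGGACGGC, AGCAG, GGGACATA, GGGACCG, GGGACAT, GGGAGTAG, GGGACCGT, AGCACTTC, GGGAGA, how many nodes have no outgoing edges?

9

Leaves are exactly the stored words that no other stored word extends.
Those words: "AGCACTTC", "AGCAGGAG", "GGGAAA", "GGGACATA", "GGGACCGT", "GGGACGGC", "GGGAGA", "GGGAGTAG", "GGGATC"
Leaf count: 9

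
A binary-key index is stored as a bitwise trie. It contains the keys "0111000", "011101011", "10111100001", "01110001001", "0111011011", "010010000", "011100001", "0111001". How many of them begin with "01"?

Filter for entries beginning with "01":
Words under "01": 010010000, 0111000, 011100001, 01110001001, 0111001, 011101011, 0111011011
Count: 7

7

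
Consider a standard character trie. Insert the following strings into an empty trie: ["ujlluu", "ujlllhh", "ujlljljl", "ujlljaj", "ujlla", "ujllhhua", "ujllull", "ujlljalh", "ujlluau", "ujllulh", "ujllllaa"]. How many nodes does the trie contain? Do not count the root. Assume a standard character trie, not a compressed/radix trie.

30

For each word, the new-node count is its length minus the longest prefix already in the trie:
  "ujlluu" → 6 new (u, j, l, l, u, u)
  "ujlllhh" → prefix "ujll" already present; 3 new (l, h, h)
  "ujlljljl" → prefix "ujll" already present; 4 new (j, l, j, l)
  "ujlljaj" → prefix "ujllj" already present; 2 new (a, j)
  "ujlla" → prefix "ujll" already present; 1 new (a)
  "ujllhhua" → prefix "ujll" already present; 4 new (h, h, u, a)
  "ujllull" → prefix "ujllu" already present; 2 new (l, l)
  "ujlljalh" → prefix "ujllja" already present; 2 new (l, h)
  "ujlluau" → prefix "ujllu" already present; 2 new (a, u)
  "ujllulh" → prefix "ujllul" already present; 1 new (h)
  "ujllllaa" → prefix "ujlll" already present; 3 new (l, a, a)
Total nodes = 6 + 3 + 4 + 2 + 1 + 4 + 2 + 2 + 2 + 1 + 3 = 30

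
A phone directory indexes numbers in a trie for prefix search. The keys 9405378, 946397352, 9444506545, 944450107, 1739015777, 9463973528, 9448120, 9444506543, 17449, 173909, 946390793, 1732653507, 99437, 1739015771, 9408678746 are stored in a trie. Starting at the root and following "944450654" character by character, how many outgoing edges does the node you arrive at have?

2

Follow the path "944450654" to its node, then look at its outgoing edges.
Characters that immediately follow "944450654" among the stored strings: {3, 5}.
That node has 2 child edges.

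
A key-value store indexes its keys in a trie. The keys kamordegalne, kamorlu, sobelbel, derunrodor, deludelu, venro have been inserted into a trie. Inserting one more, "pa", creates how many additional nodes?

"pa" shares no prefix with any stored word, so all 2 characters open new nodes.
2 − 0 = 2 new nodes.

2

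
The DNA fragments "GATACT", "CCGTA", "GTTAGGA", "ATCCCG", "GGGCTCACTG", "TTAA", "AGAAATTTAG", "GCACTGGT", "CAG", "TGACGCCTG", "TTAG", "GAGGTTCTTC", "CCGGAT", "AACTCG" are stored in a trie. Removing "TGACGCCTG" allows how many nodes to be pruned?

Walk "TGACGCCTG" from the leaf back toward the root, removing each node that no remaining word uses.
The suffix "GACGCCTG" (8 nodes) is used only by "TGACGCCTG"; the node for "T" still has the child "T", so pruning stops there.
Nodes removed: 8

8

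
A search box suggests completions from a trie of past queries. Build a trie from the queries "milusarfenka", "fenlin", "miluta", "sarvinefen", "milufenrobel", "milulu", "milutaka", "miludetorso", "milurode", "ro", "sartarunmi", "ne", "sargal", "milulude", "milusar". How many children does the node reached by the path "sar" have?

Follow the path "sar" to its node, then look at its outgoing edges.
Distinct next characters after "sar": g, t, v.
That node has 3 child edges.

3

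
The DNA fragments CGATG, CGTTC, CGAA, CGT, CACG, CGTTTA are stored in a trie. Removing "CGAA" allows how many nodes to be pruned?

A node on "CGAA"'s path can go only if nothing else ends at it or branches off below it.
The suffix "A" (1 node) is used only by "CGAA"; the node for "CGA" still has the child "T", so pruning stops there.
Nodes removed: 1

1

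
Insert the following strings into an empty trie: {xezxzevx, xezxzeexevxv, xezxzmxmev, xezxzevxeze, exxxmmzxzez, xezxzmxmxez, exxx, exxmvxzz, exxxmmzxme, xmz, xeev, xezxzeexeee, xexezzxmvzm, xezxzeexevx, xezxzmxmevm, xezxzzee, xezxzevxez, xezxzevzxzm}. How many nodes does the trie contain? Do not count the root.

Insert word by word; a character creates a node only if that edge doesn't already exist:
  "xezxzevx" → 8 new (x, e, z, x, z, e, v, x)
  "xezxzeexevxv" → prefix "xezxze" already present; 6 new (e, x, e, v, x, v)
  "xezxzmxmev" → prefix "xezxz" already present; 5 new (m, x, m, e, v)
  "xezxzevxeze" → prefix "xezxzevx" already present; 3 new (e, z, e)
  "exxxmmzxzez" → 11 new (e, x, x, x, m, m, z, x, z, e, z)
  "xezxzmxmxez" → prefix "xezxzmxm" already present; 3 new (x, e, z)
  "exxx" → prefix "exxx" already present; 0 new (none)
  "exxmvxzz" → prefix "exx" already present; 5 new (m, v, x, z, z)
  "exxxmmzxme" → prefix "exxxmmzx" already present; 2 new (m, e)
  "xmz" → prefix "x" already present; 2 new (m, z)
  "xeev" → prefix "xe" already present; 2 new (e, v)
  "xezxzeexeee" → prefix "xezxzeexe" already present; 2 new (e, e)
  "xexezzxmvzm" → prefix "xe" already present; 9 new (x, e, z, z, x, m, v, z, m)
  "xezxzeexevx" → prefix "xezxzeexevx" already present; 0 new (none)
  "xezxzmxmevm" → prefix "xezxzmxmev" already present; 1 new (m)
  "xezxzzee" → prefix "xezxz" already present; 3 new (z, e, e)
  "xezxzevxez" → prefix "xezxzevxez" already present; 0 new (none)
  "xezxzevzxzm" → prefix "xezxzev" already present; 4 new (z, x, z, m)
Total nodes = 8 + 6 + 5 + 3 + 11 + 3 + 0 + 5 + 2 + 2 + 2 + 2 + 9 + 0 + 1 + 3 + 0 + 4 = 66

66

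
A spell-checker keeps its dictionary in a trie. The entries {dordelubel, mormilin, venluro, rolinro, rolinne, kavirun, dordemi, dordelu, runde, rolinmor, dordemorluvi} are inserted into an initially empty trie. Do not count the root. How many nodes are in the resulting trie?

56

For each word, the new-node count is its length minus the longest prefix already in the trie:
  "dordelubel" → 10 new (d, o, r, d, e, l, u, b, e, l)
  "mormilin" → 8 new (m, o, r, m, i, l, i, n)
  "venluro" → 7 new (v, e, n, l, u, r, o)
  "rolinro" → 7 new (r, o, l, i, n, r, o)
  "rolinne" → prefix "rolin" already present; 2 new (n, e)
  "kavirun" → 7 new (k, a, v, i, r, u, n)
  "dordemi" → prefix "dorde" already present; 2 new (m, i)
  "dordelu" → prefix "dordelu" already present; 0 new (none)
  "runde" → prefix "r" already present; 4 new (u, n, d, e)
  "rolinmor" → prefix "rolin" already present; 3 new (m, o, r)
  "dordemorluvi" → prefix "dordem" already present; 6 new (o, r, l, u, v, i)
Total nodes = 10 + 8 + 7 + 7 + 2 + 7 + 2 + 0 + 4 + 3 + 6 = 56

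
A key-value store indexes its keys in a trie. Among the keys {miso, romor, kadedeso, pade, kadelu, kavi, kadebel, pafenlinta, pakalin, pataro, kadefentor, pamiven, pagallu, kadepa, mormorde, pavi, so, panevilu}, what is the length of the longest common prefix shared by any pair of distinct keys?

Look for the deepest trie node that still has at least two words in its subtree.
"kadebel" and "kadedeso" agree on "kade" (4 characters) before diverging; nothing deeper is shared.
Longest shared-prefix length: 4

4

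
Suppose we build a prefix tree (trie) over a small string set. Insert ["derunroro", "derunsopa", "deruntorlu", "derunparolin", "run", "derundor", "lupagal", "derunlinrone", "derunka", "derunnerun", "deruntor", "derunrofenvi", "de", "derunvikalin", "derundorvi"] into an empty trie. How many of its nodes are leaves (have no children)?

12

Leaves are exactly the stored words that no other stored word extends.
Those words: "derundorvi", "derunka", "derunlinrone", "derunnerun", "derunparolin", "derunrofenvi", "derunroro", "derunsopa", "deruntorlu", "derunvikalin", "lupagal", "run"
Leaf count: 12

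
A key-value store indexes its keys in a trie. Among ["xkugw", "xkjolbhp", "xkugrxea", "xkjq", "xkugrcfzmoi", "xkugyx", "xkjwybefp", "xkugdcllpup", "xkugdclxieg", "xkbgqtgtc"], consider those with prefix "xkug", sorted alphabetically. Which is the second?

xkugdclxieg

Words with prefix "xkug", in lexicographic order: "xkugdcllpup", "xkugdclxieg", "xkugrcfzmoi", "xkugrxea", "xkugw", "xkugyx"
Position 2: xkugdclxieg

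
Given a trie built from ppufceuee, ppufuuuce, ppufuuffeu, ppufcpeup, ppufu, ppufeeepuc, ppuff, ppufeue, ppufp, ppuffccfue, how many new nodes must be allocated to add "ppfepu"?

The longest prefix of "ppfepu" already in the trie is "pp" (length 2).
So 6 − 2 = 4 new nodes.

4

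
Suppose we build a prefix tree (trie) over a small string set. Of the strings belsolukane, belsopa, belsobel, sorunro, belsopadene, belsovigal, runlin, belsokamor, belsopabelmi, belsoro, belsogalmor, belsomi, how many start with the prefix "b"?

10

Walk to "b"; the words in its subtree are exactly those with that prefix.
Matches: "belsobel", "belsogalmor", "belsokamor", "belsolukane", "belsomi", "belsopa", "belsopabelmi", "belsopadene", "belsoro", "belsovigal"
Count: 10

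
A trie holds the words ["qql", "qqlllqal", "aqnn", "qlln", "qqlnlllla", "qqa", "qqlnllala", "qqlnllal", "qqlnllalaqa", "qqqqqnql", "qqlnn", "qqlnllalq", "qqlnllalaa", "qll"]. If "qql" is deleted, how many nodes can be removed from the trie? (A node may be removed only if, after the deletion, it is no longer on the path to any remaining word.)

0

After clearing the end-marker at "qql", prune upward until reaching a node still needed by another word.
Every node on "qql" is still needed (e.g. by "qqlllqal"), so nothing is freed.
Nodes removed: 0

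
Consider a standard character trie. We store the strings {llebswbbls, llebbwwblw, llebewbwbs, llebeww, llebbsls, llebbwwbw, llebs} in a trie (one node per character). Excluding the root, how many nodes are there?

Count nodes per top-level branch (shared prefixes stored once):
  'l'-branch (llebbsls, llebbwwblw, llebbwwbw, llebewbwbs, llebeww, llebs, llebswbbls): 27 nodes
Sum: 27

27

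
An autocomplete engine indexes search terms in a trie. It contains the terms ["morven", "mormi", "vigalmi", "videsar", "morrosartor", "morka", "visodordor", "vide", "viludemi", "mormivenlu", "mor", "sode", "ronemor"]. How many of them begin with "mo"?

Filter for entries beginning with "mo":
Matches: "mor", "morka", "mormi", "mormivenlu", "morrosartor", "morven"
Count: 6

6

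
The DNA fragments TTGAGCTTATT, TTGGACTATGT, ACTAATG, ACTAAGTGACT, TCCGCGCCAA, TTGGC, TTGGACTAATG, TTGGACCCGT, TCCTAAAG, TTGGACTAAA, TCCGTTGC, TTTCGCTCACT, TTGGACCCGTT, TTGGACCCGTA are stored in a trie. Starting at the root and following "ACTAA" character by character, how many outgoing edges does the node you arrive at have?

2

The children of the "ACTAA" node are the distinct next characters among strings starting with "ACTAA".
Distinct next characters after "ACTAA": G, T.
That node has 2 child edges.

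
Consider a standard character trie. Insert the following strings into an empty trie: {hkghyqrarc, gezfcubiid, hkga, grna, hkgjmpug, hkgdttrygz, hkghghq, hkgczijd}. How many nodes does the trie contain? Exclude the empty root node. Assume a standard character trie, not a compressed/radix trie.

44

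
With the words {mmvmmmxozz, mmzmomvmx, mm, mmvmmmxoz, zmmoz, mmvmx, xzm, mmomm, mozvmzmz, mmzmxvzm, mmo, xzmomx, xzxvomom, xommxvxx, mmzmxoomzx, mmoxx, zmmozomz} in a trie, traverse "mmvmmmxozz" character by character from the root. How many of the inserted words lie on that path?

3

Walk "mmvmmmxozz" from the root; an end-of-word marker is hit whenever a stored word is a prefix of "mmvmmmxozz".
Prefixes of the query that are stored words: "mm", "mmvmmmxoz", "mmvmmmxozz"
Count: 3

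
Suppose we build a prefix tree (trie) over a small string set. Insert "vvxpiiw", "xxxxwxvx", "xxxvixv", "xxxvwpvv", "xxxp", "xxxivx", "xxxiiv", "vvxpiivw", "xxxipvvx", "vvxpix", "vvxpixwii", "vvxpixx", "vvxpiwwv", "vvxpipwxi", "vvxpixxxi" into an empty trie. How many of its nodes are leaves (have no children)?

13

A leaf is a node with no children — equivalently, the end of a word that is not a proper prefix of any other stored word.
Those words: "vvxpiivw", "vvxpiiw", "vvxpipwxi", "vvxpiwwv", "vvxpixwii", "vvxpixxxi", "xxxiiv", "xxxipvvx", "xxxivx", "xxxp", "xxxvixv", "xxxvwpvv", "xxxxwxvx"
Leaf count: 13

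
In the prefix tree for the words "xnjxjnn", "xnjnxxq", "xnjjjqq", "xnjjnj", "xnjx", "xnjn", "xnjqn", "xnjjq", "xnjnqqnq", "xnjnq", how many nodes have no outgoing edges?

A leaf is a node with no children — equivalently, the end of a word that is not a proper prefix of any other stored word.
Those words: "xnjjjqq", "xnjjnj", "xnjjq", "xnjnqqnq", "xnjnxxq", "xnjqn", "xnjxjnn"
Leaf count: 7

7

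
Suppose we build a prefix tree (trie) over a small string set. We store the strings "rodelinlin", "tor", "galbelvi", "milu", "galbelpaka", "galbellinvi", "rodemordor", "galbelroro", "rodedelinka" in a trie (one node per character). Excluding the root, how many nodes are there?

Trace insertions, counting only characters that open a new branch:
  "rodelinlin" → 10 new (r, o, d, e, l, i, n, l, i, n)
  "tor" → 3 new (t, o, r)
  "galbelvi" → 8 new (g, a, l, b, e, l, v, i)
  "milu" → 4 new (m, i, l, u)
  "galbelpaka" → prefix "galbel" already present; 4 new (p, a, k, a)
  "galbellinvi" → prefix "galbel" already present; 5 new (l, i, n, v, i)
  "rodemordor" → prefix "rode" already present; 6 new (m, o, r, d, o, r)
  "galbelroro" → prefix "galbel" already present; 4 new (r, o, r, o)
  "rodedelinka" → prefix "rode" already present; 7 new (d, e, l, i, n, k, a)
Total nodes = 10 + 3 + 8 + 4 + 4 + 5 + 6 + 4 + 7 = 51

51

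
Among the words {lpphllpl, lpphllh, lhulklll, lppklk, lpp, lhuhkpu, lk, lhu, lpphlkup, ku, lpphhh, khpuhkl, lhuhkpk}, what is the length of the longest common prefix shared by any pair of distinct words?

6

Look for the deepest trie node that still has at least two words in its subtree.
e.g. "lhuhkpk" and "lhuhkpu" share the prefix "lhuhkp" of length 6; no pair shares a longer one.
Longest shared-prefix length: 6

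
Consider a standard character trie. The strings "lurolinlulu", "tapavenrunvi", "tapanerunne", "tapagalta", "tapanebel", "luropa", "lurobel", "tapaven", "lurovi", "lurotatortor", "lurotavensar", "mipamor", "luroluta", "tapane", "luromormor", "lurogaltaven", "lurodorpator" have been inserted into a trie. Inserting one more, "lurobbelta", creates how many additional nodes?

5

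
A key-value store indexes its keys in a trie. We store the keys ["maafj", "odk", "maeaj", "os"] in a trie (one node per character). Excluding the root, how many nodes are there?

Trie structure (* marks end of a word):
(root)
├─ m
│  └─ a
│     ├─ a
│     │  └─ f
│     │     └─ j *
│     └─ e
│        └─ a
│           └─ j *
└─ o
   ├─ d
   │  └─ k *
   └─ s *
Counting every labelled node above: 12.

12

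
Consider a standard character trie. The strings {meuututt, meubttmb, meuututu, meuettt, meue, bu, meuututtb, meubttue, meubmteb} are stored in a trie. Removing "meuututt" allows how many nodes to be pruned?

A node on "meuututt"'s path can go only if nothing else ends at it or branches off below it.
Every node on "meuututt" is still needed (e.g. by "meuututtb"), so nothing is freed.
Nodes removed: 0

0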